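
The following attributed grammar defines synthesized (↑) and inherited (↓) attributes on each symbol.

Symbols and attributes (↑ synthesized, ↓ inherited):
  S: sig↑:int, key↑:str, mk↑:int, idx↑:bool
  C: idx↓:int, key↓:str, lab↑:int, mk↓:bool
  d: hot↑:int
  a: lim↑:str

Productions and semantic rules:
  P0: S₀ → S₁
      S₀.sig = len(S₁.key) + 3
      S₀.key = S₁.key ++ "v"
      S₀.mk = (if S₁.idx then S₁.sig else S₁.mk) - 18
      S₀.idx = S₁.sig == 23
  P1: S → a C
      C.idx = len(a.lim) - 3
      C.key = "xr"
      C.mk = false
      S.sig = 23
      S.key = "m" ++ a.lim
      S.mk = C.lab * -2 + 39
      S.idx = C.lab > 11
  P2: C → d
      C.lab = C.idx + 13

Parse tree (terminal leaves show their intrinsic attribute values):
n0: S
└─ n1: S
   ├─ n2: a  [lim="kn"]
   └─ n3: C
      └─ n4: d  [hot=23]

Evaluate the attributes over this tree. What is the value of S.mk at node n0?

1. n2.lim = "kn"  [terminal]
2. n3.idx = -1  [len(a.lim) - 3]
3. n3.key = "xr"  ["xr"]
4. n3.mk = false  [false]
5. n4.hot = 23  [terminal]
6. n3.lab = 12  [C.idx + 13]
7. n1.sig = 23  [23]
8. n1.key = "mkn"  ["m" ++ a.lim]
9. n1.mk = 15  [C.lab * -2 + 39]
10. n1.idx = true  [C.lab > 11]
11. n0.sig = 6  [len(S₁.key) + 3]
12. n0.key = "mknv"  [S₁.key ++ "v"]
13. n0.mk = 5  [(if S₁.idx then S₁.sig else S₁.mk) - 18]
14. n0.idx = true  [S₁.sig == 23]

5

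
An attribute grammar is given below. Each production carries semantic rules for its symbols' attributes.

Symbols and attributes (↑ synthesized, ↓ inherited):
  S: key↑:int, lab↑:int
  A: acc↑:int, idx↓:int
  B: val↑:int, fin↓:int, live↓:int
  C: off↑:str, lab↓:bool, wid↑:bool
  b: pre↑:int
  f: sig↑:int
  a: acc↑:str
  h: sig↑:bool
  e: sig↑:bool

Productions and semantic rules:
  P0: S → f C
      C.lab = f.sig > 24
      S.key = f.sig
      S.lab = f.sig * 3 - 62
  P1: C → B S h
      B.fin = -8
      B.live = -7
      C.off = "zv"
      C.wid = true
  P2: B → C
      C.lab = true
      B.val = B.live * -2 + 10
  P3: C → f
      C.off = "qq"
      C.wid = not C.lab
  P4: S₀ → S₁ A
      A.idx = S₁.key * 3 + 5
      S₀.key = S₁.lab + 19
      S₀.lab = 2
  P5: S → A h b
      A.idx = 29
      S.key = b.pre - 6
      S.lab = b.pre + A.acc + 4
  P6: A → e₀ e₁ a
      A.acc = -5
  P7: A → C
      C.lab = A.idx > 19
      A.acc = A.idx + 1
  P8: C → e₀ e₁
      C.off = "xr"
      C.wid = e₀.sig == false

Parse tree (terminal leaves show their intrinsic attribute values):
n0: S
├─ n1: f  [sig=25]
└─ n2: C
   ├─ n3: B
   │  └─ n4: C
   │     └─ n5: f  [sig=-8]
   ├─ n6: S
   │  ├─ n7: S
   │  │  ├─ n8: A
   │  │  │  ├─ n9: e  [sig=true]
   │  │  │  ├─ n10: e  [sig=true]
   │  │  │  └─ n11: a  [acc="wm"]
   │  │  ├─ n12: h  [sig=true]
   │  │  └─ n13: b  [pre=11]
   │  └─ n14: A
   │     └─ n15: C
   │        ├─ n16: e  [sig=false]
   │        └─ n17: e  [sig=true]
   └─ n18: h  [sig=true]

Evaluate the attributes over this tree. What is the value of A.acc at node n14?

21

1. n1.sig = 25  [terminal]
2. n2.lab = true  [f.sig > 24]
3. n3.fin = -8  [-8]
4. n3.live = -7  [-7]
5. n4.lab = true  [true]
6. n5.sig = -8  [terminal]
7. n4.off = "qq"  ["qq"]
8. n4.wid = false  [not C.lab]
9. n3.val = 24  [B.live * -2 + 10]
10. n8.idx = 29  [29]
11. n9.sig = true  [terminal]
12. n10.sig = true  [terminal]
13. n11.acc = "wm"  [terminal]
14. n8.acc = -5  [-5]
15. n12.sig = true  [terminal]
16. n13.pre = 11  [terminal]
17. n7.key = 5  [b.pre - 6]
18. n7.lab = 10  [b.pre + A.acc + 4]
19. n14.idx = 20  [S₁.key * 3 + 5]
20. n15.lab = true  [A.idx > 19]
21. n16.sig = false  [terminal]
22. n17.sig = true  [terminal]
23. n15.off = "xr"  ["xr"]
24. n15.wid = true  [e₀.sig == false]
25. n14.acc = 21  [A.idx + 1]
26. n6.key = 29  [S₁.lab + 19]
27. n6.lab = 2  [2]
28. n18.sig = true  [terminal]
29. n2.off = "zv"  ["zv"]
30. n2.wid = true  [true]
31. n0.key = 25  [f.sig]
32. n0.lab = 13  [f.sig * 3 - 62]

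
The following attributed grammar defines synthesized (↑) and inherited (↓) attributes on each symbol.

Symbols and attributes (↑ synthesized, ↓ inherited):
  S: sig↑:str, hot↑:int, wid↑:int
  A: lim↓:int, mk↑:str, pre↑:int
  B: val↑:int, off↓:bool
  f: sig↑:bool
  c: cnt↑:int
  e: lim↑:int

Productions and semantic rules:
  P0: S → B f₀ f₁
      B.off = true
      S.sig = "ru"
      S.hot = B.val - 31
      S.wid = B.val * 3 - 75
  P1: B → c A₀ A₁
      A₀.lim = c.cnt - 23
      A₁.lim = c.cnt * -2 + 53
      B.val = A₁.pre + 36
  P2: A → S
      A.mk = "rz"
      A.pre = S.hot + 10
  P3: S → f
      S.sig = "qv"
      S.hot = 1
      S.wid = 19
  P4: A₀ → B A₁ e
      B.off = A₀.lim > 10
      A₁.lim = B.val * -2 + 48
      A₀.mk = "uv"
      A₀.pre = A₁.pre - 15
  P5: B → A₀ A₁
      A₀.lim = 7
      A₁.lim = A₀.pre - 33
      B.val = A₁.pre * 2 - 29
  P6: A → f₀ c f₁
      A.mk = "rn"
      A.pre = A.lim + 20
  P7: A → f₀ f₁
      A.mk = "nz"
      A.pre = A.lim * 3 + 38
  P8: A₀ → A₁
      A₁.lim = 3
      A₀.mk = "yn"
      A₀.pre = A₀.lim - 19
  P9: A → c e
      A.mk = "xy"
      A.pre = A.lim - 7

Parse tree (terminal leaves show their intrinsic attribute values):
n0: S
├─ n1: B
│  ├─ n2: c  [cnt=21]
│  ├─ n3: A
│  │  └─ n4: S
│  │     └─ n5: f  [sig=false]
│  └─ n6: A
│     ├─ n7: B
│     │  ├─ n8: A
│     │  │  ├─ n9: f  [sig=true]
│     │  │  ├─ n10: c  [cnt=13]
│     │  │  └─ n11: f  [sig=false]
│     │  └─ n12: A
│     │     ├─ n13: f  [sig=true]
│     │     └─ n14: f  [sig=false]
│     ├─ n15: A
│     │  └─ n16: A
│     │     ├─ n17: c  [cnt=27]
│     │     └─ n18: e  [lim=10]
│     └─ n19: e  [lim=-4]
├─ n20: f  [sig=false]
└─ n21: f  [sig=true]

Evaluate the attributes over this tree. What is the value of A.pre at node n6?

1. n1.off = true  [true]
2. n2.cnt = 21  [terminal]
3. n3.lim = -2  [c.cnt - 23]
4. n5.sig = false  [terminal]
5. n4.sig = "qv"  ["qv"]
6. n4.hot = 1  [1]
7. n4.wid = 19  [19]
8. n3.mk = "rz"  ["rz"]
9. n3.pre = 11  [S.hot + 10]
10. n6.lim = 11  [c.cnt * -2 + 53]
11. n7.off = true  [A₀.lim > 10]
12. n8.lim = 7  [7]
13. n9.sig = true  [terminal]
14. n10.cnt = 13  [terminal]
15. n11.sig = false  [terminal]
16. n8.mk = "rn"  ["rn"]
17. n8.pre = 27  [A.lim + 20]
18. n12.lim = -6  [A₀.pre - 33]
19. n13.sig = true  [terminal]
20. n14.sig = false  [terminal]
21. n12.mk = "nz"  ["nz"]
22. n12.pre = 20  [A.lim * 3 + 38]
23. n7.val = 11  [A₁.pre * 2 - 29]
24. n15.lim = 26  [B.val * -2 + 48]
25. n16.lim = 3  [3]
26. n17.cnt = 27  [terminal]
27. n18.lim = 10  [terminal]
28. n16.mk = "xy"  ["xy"]
29. n16.pre = -4  [A.lim - 7]
30. n15.mk = "yn"  ["yn"]
31. n15.pre = 7  [A₀.lim - 19]
32. n19.lim = -4  [terminal]
33. n6.mk = "uv"  ["uv"]
34. n6.pre = -8  [A₁.pre - 15]
35. n1.val = 28  [A₁.pre + 36]
36. n20.sig = false  [terminal]
37. n21.sig = true  [terminal]
38. n0.sig = "ru"  ["ru"]
39. n0.hot = -3  [B.val - 31]
40. n0.wid = 9  [B.val * 3 - 75]

-8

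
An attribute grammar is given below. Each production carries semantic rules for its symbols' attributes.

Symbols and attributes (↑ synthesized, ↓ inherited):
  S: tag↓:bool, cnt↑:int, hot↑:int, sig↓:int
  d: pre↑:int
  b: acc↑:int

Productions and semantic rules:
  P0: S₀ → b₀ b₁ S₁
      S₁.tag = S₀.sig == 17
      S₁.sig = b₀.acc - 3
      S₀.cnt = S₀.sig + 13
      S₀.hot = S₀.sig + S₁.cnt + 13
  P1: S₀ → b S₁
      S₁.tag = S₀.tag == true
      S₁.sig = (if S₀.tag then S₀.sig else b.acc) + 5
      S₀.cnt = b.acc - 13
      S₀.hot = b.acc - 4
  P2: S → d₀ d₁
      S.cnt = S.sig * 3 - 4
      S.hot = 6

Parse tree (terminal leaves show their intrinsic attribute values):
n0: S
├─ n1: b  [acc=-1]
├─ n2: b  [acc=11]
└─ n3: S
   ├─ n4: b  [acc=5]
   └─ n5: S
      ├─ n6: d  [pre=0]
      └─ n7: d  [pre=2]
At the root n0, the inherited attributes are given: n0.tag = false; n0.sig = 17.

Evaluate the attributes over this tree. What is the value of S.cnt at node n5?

-1

1. n0.tag = false  [given at root]
2. n0.sig = 17  [given at root]
3. n1.acc = -1  [terminal]
4. n2.acc = 11  [terminal]
5. n3.tag = true  [S₀.sig == 17]
6. n3.sig = -4  [b₀.acc - 3]
7. n4.acc = 5  [terminal]
8. n5.tag = true  [S₀.tag == true]
9. n5.sig = 1  [(if S₀.tag then S₀.sig else b.acc) + 5]
10. n6.pre = 0  [terminal]
11. n7.pre = 2  [terminal]
12. n5.cnt = -1  [S.sig * 3 - 4]
13. n5.hot = 6  [6]
14. n3.cnt = -8  [b.acc - 13]
15. n3.hot = 1  [b.acc - 4]
16. n0.cnt = 30  [S₀.sig + 13]
17. n0.hot = 22  [S₀.sig + S₁.cnt + 13]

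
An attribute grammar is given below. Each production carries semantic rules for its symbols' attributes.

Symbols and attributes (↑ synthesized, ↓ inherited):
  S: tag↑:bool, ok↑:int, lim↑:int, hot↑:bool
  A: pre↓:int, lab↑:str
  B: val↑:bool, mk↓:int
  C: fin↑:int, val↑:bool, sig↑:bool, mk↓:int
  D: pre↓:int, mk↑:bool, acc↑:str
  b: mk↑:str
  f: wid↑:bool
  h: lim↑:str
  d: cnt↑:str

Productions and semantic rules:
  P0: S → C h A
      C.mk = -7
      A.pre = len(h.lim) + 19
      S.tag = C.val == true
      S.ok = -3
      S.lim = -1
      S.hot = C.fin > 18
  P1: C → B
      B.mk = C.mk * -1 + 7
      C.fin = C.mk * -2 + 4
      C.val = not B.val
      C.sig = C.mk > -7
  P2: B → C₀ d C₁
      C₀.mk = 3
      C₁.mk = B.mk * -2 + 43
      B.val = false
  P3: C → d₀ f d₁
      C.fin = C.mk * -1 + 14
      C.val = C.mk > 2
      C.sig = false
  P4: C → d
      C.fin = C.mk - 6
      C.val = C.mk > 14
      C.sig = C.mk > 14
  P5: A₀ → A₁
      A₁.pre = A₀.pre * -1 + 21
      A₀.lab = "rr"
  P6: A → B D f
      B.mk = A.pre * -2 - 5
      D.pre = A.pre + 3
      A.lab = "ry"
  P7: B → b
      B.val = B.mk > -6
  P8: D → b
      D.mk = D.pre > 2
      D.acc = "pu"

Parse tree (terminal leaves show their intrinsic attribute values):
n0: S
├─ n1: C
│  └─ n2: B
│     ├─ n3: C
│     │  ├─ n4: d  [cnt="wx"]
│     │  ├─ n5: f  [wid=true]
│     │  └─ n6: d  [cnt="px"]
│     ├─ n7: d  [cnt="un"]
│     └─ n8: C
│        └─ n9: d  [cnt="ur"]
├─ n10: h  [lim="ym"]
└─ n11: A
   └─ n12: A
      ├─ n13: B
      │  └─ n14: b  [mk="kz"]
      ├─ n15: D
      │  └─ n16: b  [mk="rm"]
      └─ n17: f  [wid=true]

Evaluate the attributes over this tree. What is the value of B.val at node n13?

true

1. n1.mk = -7  [-7]
2. n2.mk = 14  [C.mk * -1 + 7]
3. n3.mk = 3  [3]
4. n4.cnt = "wx"  [terminal]
5. n5.wid = true  [terminal]
6. n6.cnt = "px"  [terminal]
7. n3.fin = 11  [C.mk * -1 + 14]
8. n3.val = true  [C.mk > 2]
9. n3.sig = false  [false]
10. n7.cnt = "un"  [terminal]
11. n8.mk = 15  [B.mk * -2 + 43]
12. n9.cnt = "ur"  [terminal]
13. n8.fin = 9  [C.mk - 6]
14. n8.val = true  [C.mk > 14]
15. n8.sig = true  [C.mk > 14]
16. n2.val = false  [false]
17. n1.fin = 18  [C.mk * -2 + 4]
18. n1.val = true  [not B.val]
19. n1.sig = false  [C.mk > -7]
20. n10.lim = "ym"  [terminal]
21. n11.pre = 21  [len(h.lim) + 19]
22. n12.pre = 0  [A₀.pre * -1 + 21]
23. n13.mk = -5  [A.pre * -2 - 5]
24. n14.mk = "kz"  [terminal]
25. n13.val = true  [B.mk > -6]
26. n15.pre = 3  [A.pre + 3]
27. n16.mk = "rm"  [terminal]
28. n15.mk = true  [D.pre > 2]
29. n15.acc = "pu"  ["pu"]
30. n17.wid = true  [terminal]
31. n12.lab = "ry"  ["ry"]
32. n11.lab = "rr"  ["rr"]
33. n0.tag = true  [C.val == true]
34. n0.ok = -3  [-3]
35. n0.lim = -1  [-1]
36. n0.hot = false  [C.fin > 18]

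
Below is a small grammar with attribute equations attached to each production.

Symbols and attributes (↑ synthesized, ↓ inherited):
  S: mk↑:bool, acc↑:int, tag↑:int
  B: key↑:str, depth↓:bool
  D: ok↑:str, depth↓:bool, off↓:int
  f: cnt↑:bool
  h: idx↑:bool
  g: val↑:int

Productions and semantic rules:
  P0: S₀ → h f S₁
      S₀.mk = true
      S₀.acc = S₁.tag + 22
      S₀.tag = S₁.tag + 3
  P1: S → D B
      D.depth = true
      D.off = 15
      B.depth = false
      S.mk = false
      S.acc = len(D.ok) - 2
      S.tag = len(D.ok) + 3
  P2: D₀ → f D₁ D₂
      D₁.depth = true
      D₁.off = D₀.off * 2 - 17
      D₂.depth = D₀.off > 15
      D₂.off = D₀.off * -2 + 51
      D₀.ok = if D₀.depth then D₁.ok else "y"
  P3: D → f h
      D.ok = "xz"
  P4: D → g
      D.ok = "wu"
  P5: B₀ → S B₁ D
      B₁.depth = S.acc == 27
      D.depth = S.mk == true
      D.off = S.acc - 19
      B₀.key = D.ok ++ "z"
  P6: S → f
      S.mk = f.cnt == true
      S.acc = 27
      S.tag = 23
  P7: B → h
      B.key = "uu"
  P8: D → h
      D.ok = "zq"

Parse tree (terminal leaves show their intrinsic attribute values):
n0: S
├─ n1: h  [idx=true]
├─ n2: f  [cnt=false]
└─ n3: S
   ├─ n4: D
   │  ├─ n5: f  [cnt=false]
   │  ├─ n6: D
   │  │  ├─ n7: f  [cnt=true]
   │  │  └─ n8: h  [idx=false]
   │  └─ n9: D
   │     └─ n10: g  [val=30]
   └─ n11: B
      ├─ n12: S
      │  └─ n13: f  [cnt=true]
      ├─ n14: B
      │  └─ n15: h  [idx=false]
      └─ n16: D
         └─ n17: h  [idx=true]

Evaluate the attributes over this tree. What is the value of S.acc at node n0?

27

1. n1.idx = true  [terminal]
2. n2.cnt = false  [terminal]
3. n4.depth = true  [true]
4. n4.off = 15  [15]
5. n5.cnt = false  [terminal]
6. n6.depth = true  [true]
7. n6.off = 13  [D₀.off * 2 - 17]
8. n7.cnt = true  [terminal]
9. n8.idx = false  [terminal]
10. n6.ok = "xz"  ["xz"]
11. n9.depth = false  [D₀.off > 15]
12. n9.off = 21  [D₀.off * -2 + 51]
13. n10.val = 30  [terminal]
14. n9.ok = "wu"  ["wu"]
15. n4.ok = "xz"  [if D₀.depth then D₁.ok else "y"]
16. n11.depth = false  [false]
17. n13.cnt = true  [terminal]
18. n12.mk = true  [f.cnt == true]
19. n12.acc = 27  [27]
20. n12.tag = 23  [23]
21. n14.depth = true  [S.acc == 27]
22. n15.idx = false  [terminal]
23. n14.key = "uu"  ["uu"]
24. n16.depth = true  [S.mk == true]
25. n16.off = 8  [S.acc - 19]
26. n17.idx = true  [terminal]
27. n16.ok = "zq"  ["zq"]
28. n11.key = "zqz"  [D.ok ++ "z"]
29. n3.mk = false  [false]
30. n3.acc = 0  [len(D.ok) - 2]
31. n3.tag = 5  [len(D.ok) + 3]
32. n0.mk = true  [true]
33. n0.acc = 27  [S₁.tag + 22]
34. n0.tag = 8  [S₁.tag + 3]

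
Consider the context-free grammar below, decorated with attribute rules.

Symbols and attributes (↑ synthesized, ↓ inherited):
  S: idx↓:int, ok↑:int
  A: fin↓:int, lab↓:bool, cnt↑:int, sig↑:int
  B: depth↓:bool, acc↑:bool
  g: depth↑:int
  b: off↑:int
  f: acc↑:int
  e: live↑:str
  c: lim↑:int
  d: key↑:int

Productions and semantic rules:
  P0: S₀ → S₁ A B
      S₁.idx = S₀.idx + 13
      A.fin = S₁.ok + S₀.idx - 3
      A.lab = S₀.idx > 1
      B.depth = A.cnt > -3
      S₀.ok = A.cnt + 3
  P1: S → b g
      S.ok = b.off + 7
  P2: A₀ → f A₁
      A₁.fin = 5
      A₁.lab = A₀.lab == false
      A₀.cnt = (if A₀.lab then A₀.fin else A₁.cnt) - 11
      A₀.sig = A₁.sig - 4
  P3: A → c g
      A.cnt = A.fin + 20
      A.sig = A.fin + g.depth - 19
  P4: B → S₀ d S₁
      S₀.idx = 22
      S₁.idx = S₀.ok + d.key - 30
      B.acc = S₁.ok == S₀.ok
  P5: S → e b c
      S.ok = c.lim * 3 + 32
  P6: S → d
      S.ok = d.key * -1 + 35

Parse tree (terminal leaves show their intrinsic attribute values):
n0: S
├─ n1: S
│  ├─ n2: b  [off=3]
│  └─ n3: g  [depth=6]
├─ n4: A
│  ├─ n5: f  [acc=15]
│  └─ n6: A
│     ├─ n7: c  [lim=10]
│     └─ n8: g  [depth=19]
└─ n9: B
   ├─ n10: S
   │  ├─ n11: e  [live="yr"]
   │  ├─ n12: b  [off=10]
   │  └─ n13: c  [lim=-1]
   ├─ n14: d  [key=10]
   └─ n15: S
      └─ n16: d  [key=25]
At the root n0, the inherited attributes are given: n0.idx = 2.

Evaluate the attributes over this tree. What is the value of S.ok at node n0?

1

1. n0.idx = 2  [given at root]
2. n1.idx = 15  [S₀.idx + 13]
3. n2.off = 3  [terminal]
4. n3.depth = 6  [terminal]
5. n1.ok = 10  [b.off + 7]
6. n4.fin = 9  [S₁.ok + S₀.idx - 3]
7. n4.lab = true  [S₀.idx > 1]
8. n5.acc = 15  [terminal]
9. n6.fin = 5  [5]
10. n6.lab = false  [A₀.lab == false]
11. n7.lim = 10  [terminal]
12. n8.depth = 19  [terminal]
13. n6.cnt = 25  [A.fin + 20]
14. n6.sig = 5  [A.fin + g.depth - 19]
15. n4.cnt = -2  [(if A₀.lab then A₀.fin else A₁.cnt) - 11]
16. n4.sig = 1  [A₁.sig - 4]
17. n9.depth = true  [A.cnt > -3]
18. n10.idx = 22  [22]
19. n11.live = "yr"  [terminal]
20. n12.off = 10  [terminal]
21. n13.lim = -1  [terminal]
22. n10.ok = 29  [c.lim * 3 + 32]
23. n14.key = 10  [terminal]
24. n15.idx = 9  [S₀.ok + d.key - 30]
25. n16.key = 25  [terminal]
26. n15.ok = 10  [d.key * -1 + 35]
27. n9.acc = false  [S₁.ok == S₀.ok]
28. n0.ok = 1  [A.cnt + 3]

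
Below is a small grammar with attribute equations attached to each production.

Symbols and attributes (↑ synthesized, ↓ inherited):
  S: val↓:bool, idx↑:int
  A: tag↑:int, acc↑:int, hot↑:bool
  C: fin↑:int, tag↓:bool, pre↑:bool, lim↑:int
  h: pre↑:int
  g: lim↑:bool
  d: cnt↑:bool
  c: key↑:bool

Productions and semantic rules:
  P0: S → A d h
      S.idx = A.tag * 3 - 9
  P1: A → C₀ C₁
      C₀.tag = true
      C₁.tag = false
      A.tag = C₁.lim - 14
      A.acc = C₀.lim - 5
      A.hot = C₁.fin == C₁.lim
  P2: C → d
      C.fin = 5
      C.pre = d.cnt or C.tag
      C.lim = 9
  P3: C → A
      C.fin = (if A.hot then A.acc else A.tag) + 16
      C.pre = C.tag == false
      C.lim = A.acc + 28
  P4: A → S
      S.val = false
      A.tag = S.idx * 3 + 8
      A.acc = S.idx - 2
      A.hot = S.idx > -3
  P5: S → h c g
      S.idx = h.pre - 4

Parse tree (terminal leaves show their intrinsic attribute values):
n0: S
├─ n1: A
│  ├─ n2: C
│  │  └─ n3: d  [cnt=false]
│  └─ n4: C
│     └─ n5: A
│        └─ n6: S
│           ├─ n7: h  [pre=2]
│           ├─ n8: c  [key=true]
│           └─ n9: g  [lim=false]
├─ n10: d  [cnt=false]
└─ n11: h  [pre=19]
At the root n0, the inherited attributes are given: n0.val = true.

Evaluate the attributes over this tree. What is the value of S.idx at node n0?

21

1. n0.val = true  [given at root]
2. n2.tag = true  [true]
3. n3.cnt = false  [terminal]
4. n2.fin = 5  [5]
5. n2.pre = true  [d.cnt or C.tag]
6. n2.lim = 9  [9]
7. n4.tag = false  [false]
8. n6.val = false  [false]
9. n7.pre = 2  [terminal]
10. n8.key = true  [terminal]
11. n9.lim = false  [terminal]
12. n6.idx = -2  [h.pre - 4]
13. n5.tag = 2  [S.idx * 3 + 8]
14. n5.acc = -4  [S.idx - 2]
15. n5.hot = true  [S.idx > -3]
16. n4.fin = 12  [(if A.hot then A.acc else A.tag) + 16]
17. n4.pre = true  [C.tag == false]
18. n4.lim = 24  [A.acc + 28]
19. n1.tag = 10  [C₁.lim - 14]
20. n1.acc = 4  [C₀.lim - 5]
21. n1.hot = false  [C₁.fin == C₁.lim]
22. n10.cnt = false  [terminal]
23. n11.pre = 19  [terminal]
24. n0.idx = 21  [A.tag * 3 - 9]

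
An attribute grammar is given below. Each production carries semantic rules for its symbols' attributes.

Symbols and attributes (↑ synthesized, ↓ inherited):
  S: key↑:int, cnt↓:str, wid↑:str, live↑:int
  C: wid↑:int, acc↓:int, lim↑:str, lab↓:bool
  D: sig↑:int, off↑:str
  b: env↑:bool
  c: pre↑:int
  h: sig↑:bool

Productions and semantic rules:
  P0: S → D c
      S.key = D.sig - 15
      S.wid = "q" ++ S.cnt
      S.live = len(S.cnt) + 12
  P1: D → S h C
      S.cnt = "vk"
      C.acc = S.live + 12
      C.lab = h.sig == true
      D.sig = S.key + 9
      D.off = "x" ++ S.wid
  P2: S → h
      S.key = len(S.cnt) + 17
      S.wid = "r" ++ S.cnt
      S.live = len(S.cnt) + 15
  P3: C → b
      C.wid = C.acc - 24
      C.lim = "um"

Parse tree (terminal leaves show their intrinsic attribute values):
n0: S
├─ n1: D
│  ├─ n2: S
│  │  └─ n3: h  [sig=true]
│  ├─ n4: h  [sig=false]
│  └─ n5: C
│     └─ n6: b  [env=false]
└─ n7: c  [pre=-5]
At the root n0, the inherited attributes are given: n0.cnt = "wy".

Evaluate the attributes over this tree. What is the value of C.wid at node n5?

5

1. n0.cnt = "wy"  [given at root]
2. n2.cnt = "vk"  ["vk"]
3. n3.sig = true  [terminal]
4. n2.key = 19  [len(S.cnt) + 17]
5. n2.wid = "rvk"  ["r" ++ S.cnt]
6. n2.live = 17  [len(S.cnt) + 15]
7. n4.sig = false  [terminal]
8. n5.acc = 29  [S.live + 12]
9. n5.lab = false  [h.sig == true]
10. n6.env = false  [terminal]
11. n5.wid = 5  [C.acc - 24]
12. n5.lim = "um"  ["um"]
13. n1.sig = 28  [S.key + 9]
14. n1.off = "xrvk"  ["x" ++ S.wid]
15. n7.pre = -5  [terminal]
16. n0.key = 13  [D.sig - 15]
17. n0.wid = "qwy"  ["q" ++ S.cnt]
18. n0.live = 14  [len(S.cnt) + 12]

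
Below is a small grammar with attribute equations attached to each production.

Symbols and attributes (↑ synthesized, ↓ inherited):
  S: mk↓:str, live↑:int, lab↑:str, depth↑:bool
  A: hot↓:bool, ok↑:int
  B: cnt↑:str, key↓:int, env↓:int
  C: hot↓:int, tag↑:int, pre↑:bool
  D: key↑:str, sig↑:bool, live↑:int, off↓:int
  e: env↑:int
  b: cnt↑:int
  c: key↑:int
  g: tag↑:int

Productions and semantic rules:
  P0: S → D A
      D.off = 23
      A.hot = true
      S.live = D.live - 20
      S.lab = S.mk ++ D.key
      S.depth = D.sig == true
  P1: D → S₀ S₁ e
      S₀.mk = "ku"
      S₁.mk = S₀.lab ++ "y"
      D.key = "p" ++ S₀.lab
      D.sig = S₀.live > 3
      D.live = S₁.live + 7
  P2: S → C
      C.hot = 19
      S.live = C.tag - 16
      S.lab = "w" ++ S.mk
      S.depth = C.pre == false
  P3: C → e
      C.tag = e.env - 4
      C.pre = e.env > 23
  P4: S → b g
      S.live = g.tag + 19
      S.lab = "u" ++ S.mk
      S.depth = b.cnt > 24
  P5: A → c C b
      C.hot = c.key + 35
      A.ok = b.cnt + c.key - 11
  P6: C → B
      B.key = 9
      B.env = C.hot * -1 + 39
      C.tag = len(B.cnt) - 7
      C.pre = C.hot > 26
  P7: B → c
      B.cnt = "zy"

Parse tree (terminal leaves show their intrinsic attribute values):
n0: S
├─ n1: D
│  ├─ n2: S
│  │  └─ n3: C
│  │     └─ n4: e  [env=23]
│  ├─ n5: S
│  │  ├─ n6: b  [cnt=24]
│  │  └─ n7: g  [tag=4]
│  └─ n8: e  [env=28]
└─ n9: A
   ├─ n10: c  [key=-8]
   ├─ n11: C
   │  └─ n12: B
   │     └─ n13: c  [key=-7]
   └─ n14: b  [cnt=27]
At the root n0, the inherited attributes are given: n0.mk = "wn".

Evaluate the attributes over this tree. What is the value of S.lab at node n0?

"wnpwku"

1. n0.mk = "wn"  [given at root]
2. n1.off = 23  [23]
3. n2.mk = "ku"  ["ku"]
4. n3.hot = 19  [19]
5. n4.env = 23  [terminal]
6. n3.tag = 19  [e.env - 4]
7. n3.pre = false  [e.env > 23]
8. n2.live = 3  [C.tag - 16]
9. n2.lab = "wku"  ["w" ++ S.mk]
10. n2.depth = true  [C.pre == false]
11. n5.mk = "wkuy"  [S₀.lab ++ "y"]
12. n6.cnt = 24  [terminal]
13. n7.tag = 4  [terminal]
14. n5.live = 23  [g.tag + 19]
15. n5.lab = "uwkuy"  ["u" ++ S.mk]
16. n5.depth = false  [b.cnt > 24]
17. n8.env = 28  [terminal]
18. n1.key = "pwku"  ["p" ++ S₀.lab]
19. n1.sig = false  [S₀.live > 3]
20. n1.live = 30  [S₁.live + 7]
21. n9.hot = true  [true]
22. n10.key = -8  [terminal]
23. n11.hot = 27  [c.key + 35]
24. n12.key = 9  [9]
25. n12.env = 12  [C.hot * -1 + 39]
26. n13.key = -7  [terminal]
27. n12.cnt = "zy"  ["zy"]
28. n11.tag = -5  [len(B.cnt) - 7]
29. n11.pre = true  [C.hot > 26]
30. n14.cnt = 27  [terminal]
31. n9.ok = 8  [b.cnt + c.key - 11]
32. n0.live = 10  [D.live - 20]
33. n0.lab = "wnpwku"  [S.mk ++ D.key]
34. n0.depth = false  [D.sig == true]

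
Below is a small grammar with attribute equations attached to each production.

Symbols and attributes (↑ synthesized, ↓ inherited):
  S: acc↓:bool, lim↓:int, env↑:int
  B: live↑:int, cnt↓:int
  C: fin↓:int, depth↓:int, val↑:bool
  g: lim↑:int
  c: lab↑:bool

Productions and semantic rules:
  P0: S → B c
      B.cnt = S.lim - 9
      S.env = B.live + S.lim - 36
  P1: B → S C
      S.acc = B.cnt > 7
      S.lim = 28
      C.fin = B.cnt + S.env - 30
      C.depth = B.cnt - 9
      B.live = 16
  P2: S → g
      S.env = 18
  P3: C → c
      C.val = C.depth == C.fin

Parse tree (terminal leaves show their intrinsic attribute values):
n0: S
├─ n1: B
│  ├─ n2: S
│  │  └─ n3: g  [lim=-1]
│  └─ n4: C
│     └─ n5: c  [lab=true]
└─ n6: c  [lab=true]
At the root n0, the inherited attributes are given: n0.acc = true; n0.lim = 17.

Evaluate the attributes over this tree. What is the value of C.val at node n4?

false

1. n0.acc = true  [given at root]
2. n0.lim = 17  [given at root]
3. n1.cnt = 8  [S.lim - 9]
4. n2.acc = true  [B.cnt > 7]
5. n2.lim = 28  [28]
6. n3.lim = -1  [terminal]
7. n2.env = 18  [18]
8. n4.fin = -4  [B.cnt + S.env - 30]
9. n4.depth = -1  [B.cnt - 9]
10. n5.lab = true  [terminal]
11. n4.val = false  [C.depth == C.fin]
12. n1.live = 16  [16]
13. n6.lab = true  [terminal]
14. n0.env = -3  [B.live + S.lim - 36]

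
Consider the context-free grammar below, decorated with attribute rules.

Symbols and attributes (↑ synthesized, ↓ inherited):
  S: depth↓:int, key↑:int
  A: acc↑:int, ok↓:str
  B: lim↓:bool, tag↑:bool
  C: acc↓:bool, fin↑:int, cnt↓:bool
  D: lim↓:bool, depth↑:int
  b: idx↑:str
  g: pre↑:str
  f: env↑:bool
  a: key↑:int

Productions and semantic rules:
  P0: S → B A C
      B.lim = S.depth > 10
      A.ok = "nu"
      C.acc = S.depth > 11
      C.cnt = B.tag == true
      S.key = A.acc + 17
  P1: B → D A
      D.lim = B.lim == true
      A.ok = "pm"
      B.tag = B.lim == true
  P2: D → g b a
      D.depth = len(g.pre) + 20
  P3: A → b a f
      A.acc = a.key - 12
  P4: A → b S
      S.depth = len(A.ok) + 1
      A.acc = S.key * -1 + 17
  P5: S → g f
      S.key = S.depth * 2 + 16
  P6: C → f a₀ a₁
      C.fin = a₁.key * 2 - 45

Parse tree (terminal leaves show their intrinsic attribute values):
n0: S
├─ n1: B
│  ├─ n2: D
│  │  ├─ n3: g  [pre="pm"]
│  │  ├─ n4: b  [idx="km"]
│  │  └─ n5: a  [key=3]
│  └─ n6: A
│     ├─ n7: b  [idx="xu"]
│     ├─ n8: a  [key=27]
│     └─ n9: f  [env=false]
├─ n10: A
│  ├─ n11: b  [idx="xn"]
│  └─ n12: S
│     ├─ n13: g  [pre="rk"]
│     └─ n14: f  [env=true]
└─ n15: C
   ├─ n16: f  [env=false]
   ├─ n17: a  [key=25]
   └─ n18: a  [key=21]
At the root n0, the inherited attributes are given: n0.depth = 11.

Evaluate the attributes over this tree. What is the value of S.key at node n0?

12

1. n0.depth = 11  [given at root]
2. n1.lim = true  [S.depth > 10]
3. n2.lim = true  [B.lim == true]
4. n3.pre = "pm"  [terminal]
5. n4.idx = "km"  [terminal]
6. n5.key = 3  [terminal]
7. n2.depth = 22  [len(g.pre) + 20]
8. n6.ok = "pm"  ["pm"]
9. n7.idx = "xu"  [terminal]
10. n8.key = 27  [terminal]
11. n9.env = false  [terminal]
12. n6.acc = 15  [a.key - 12]
13. n1.tag = true  [B.lim == true]
14. n10.ok = "nu"  ["nu"]
15. n11.idx = "xn"  [terminal]
16. n12.depth = 3  [len(A.ok) + 1]
17. n13.pre = "rk"  [terminal]
18. n14.env = true  [terminal]
19. n12.key = 22  [S.depth * 2 + 16]
20. n10.acc = -5  [S.key * -1 + 17]
21. n15.acc = false  [S.depth > 11]
22. n15.cnt = true  [B.tag == true]
23. n16.env = false  [terminal]
24. n17.key = 25  [terminal]
25. n18.key = 21  [terminal]
26. n15.fin = -3  [a₁.key * 2 - 45]
27. n0.key = 12  [A.acc + 17]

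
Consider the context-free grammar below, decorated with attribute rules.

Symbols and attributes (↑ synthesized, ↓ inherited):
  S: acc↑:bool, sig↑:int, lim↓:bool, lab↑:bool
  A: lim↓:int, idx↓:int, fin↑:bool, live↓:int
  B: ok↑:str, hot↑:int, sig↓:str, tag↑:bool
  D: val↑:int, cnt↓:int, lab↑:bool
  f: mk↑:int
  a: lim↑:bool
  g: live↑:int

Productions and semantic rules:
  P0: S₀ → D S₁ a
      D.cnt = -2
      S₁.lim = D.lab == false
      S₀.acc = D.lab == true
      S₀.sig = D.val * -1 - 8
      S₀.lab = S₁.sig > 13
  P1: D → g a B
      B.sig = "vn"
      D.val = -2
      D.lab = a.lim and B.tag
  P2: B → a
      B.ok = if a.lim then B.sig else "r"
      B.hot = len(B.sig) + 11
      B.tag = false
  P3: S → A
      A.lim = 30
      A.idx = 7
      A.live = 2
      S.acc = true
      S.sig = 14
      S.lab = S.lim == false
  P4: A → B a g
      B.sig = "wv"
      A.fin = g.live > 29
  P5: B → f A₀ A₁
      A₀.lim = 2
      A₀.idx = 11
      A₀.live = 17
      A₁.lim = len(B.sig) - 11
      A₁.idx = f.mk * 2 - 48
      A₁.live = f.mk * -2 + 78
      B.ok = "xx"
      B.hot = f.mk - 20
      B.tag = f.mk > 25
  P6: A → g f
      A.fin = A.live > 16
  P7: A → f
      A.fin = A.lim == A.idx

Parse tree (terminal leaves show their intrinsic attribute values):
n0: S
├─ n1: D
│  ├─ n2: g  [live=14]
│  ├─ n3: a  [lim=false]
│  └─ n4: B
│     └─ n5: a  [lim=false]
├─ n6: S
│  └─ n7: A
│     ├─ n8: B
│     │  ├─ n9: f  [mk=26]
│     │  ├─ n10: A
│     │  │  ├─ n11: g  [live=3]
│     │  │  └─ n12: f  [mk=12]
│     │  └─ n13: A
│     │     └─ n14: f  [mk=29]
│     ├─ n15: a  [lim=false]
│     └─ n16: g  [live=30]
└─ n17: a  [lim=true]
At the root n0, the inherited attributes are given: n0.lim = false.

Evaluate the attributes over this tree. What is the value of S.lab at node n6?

false

1. n0.lim = false  [given at root]
2. n1.cnt = -2  [-2]
3. n2.live = 14  [terminal]
4. n3.lim = false  [terminal]
5. n4.sig = "vn"  ["vn"]
6. n5.lim = false  [terminal]
7. n4.ok = "r"  [if a.lim then B.sig else "r"]
8. n4.hot = 13  [len(B.sig) + 11]
9. n4.tag = false  [false]
10. n1.val = -2  [-2]
11. n1.lab = false  [a.lim and B.tag]
12. n6.lim = true  [D.lab == false]
13. n7.lim = 30  [30]
14. n7.idx = 7  [7]
15. n7.live = 2  [2]
16. n8.sig = "wv"  ["wv"]
17. n9.mk = 26  [terminal]
18. n10.lim = 2  [2]
19. n10.idx = 11  [11]
20. n10.live = 17  [17]
21. n11.live = 3  [terminal]
22. n12.mk = 12  [terminal]
23. n10.fin = true  [A.live > 16]
24. n13.lim = -9  [len(B.sig) - 11]
25. n13.idx = 4  [f.mk * 2 - 48]
26. n13.live = 26  [f.mk * -2 + 78]
27. n14.mk = 29  [terminal]
28. n13.fin = false  [A.lim == A.idx]
29. n8.ok = "xx"  ["xx"]
30. n8.hot = 6  [f.mk - 20]
31. n8.tag = true  [f.mk > 25]
32. n15.lim = false  [terminal]
33. n16.live = 30  [terminal]
34. n7.fin = true  [g.live > 29]
35. n6.acc = true  [true]
36. n6.sig = 14  [14]
37. n6.lab = false  [S.lim == false]
38. n17.lim = true  [terminal]
39. n0.acc = false  [D.lab == true]
40. n0.sig = -6  [D.val * -1 - 8]
41. n0.lab = true  [S₁.sig > 13]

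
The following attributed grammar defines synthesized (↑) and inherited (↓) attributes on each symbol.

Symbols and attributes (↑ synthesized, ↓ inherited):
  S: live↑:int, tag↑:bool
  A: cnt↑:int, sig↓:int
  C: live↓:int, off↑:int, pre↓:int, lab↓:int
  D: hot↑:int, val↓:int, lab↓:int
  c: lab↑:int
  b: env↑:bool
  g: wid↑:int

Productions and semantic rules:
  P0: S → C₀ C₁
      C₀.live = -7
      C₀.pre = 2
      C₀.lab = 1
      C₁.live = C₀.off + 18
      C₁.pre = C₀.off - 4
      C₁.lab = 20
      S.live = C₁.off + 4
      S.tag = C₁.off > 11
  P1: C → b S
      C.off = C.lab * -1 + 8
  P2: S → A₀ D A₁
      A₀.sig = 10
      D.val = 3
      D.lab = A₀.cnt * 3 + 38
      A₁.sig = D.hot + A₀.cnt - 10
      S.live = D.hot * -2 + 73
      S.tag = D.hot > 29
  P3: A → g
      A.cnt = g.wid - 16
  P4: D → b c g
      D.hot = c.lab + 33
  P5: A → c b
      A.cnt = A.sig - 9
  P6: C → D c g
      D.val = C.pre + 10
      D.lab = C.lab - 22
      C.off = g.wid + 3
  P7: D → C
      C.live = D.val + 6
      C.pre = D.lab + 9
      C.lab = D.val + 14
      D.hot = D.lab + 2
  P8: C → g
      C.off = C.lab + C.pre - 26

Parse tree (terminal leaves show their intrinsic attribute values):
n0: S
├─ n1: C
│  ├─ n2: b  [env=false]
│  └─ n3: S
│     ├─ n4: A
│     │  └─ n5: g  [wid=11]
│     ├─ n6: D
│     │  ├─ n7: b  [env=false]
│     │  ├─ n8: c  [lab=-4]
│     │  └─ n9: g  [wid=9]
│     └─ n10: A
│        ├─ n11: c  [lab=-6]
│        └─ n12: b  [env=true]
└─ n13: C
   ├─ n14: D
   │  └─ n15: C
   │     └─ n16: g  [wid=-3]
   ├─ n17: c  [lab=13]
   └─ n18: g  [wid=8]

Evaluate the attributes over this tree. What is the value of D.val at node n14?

13

1. n1.live = -7  [-7]
2. n1.pre = 2  [2]
3. n1.lab = 1  [1]
4. n2.env = false  [terminal]
5. n4.sig = 10  [10]
6. n5.wid = 11  [terminal]
7. n4.cnt = -5  [g.wid - 16]
8. n6.val = 3  [3]
9. n6.lab = 23  [A₀.cnt * 3 + 38]
10. n7.env = false  [terminal]
11. n8.lab = -4  [terminal]
12. n9.wid = 9  [terminal]
13. n6.hot = 29  [c.lab + 33]
14. n10.sig = 14  [D.hot + A₀.cnt - 10]
15. n11.lab = -6  [terminal]
16. n12.env = true  [terminal]
17. n10.cnt = 5  [A.sig - 9]
18. n3.live = 15  [D.hot * -2 + 73]
19. n3.tag = false  [D.hot > 29]
20. n1.off = 7  [C.lab * -1 + 8]
21. n13.live = 25  [C₀.off + 18]
22. n13.pre = 3  [C₀.off - 4]
23. n13.lab = 20  [20]
24. n14.val = 13  [C.pre + 10]
25. n14.lab = -2  [C.lab - 22]
26. n15.live = 19  [D.val + 6]
27. n15.pre = 7  [D.lab + 9]
28. n15.lab = 27  [D.val + 14]
29. n16.wid = -3  [terminal]
30. n15.off = 8  [C.lab + C.pre - 26]
31. n14.hot = 0  [D.lab + 2]
32. n17.lab = 13  [terminal]
33. n18.wid = 8  [terminal]
34. n13.off = 11  [g.wid + 3]
35. n0.live = 15  [C₁.off + 4]
36. n0.tag = false  [C₁.off > 11]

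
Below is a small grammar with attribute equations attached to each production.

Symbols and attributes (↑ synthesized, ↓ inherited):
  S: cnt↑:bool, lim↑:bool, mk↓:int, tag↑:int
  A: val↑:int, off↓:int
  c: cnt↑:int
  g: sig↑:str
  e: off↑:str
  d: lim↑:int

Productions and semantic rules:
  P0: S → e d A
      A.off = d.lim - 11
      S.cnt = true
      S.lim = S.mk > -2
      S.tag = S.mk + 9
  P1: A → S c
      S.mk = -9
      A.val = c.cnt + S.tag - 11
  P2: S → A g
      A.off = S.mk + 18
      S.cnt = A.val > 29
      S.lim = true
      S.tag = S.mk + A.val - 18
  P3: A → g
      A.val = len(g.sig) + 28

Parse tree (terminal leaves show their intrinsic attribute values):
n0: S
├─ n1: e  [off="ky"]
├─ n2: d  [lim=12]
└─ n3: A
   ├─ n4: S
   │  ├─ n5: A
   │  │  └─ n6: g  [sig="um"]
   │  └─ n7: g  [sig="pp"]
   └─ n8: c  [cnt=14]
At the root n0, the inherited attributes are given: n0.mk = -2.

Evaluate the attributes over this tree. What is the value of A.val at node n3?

1. n0.mk = -2  [given at root]
2. n1.off = "ky"  [terminal]
3. n2.lim = 12  [terminal]
4. n3.off = 1  [d.lim - 11]
5. n4.mk = -9  [-9]
6. n5.off = 9  [S.mk + 18]
7. n6.sig = "um"  [terminal]
8. n5.val = 30  [len(g.sig) + 28]
9. n7.sig = "pp"  [terminal]
10. n4.cnt = true  [A.val > 29]
11. n4.lim = true  [true]
12. n4.tag = 3  [S.mk + A.val - 18]
13. n8.cnt = 14  [terminal]
14. n3.val = 6  [c.cnt + S.tag - 11]
15. n0.cnt = true  [true]
16. n0.lim = false  [S.mk > -2]
17. n0.tag = 7  [S.mk + 9]

6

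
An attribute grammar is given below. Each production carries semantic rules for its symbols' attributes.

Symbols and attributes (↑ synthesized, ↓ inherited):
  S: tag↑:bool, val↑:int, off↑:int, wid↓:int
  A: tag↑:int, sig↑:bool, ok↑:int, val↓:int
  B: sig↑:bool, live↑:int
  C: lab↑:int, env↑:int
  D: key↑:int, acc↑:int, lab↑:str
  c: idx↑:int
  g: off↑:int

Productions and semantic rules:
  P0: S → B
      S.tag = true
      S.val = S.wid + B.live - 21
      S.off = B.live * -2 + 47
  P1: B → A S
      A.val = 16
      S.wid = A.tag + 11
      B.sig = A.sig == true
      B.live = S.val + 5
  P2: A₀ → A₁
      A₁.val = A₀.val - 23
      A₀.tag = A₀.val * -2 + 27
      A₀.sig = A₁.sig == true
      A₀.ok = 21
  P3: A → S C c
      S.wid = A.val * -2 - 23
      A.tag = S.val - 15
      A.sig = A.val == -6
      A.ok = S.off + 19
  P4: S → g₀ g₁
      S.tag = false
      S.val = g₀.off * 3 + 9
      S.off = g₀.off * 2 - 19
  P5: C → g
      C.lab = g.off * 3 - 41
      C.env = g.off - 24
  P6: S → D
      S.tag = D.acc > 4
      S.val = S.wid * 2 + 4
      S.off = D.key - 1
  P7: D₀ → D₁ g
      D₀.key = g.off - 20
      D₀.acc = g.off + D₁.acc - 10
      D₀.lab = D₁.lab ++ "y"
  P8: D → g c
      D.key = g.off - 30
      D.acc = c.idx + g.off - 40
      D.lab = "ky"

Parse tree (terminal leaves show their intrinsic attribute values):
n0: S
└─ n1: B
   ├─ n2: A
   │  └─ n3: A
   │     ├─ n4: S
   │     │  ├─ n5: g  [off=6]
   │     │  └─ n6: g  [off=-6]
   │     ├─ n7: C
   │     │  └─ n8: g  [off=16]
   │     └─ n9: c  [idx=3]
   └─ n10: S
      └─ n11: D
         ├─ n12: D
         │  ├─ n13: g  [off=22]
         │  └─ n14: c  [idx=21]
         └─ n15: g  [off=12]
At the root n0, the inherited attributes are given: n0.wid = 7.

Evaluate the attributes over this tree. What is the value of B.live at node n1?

1. n0.wid = 7  [given at root]
2. n2.val = 16  [16]
3. n3.val = -7  [A₀.val - 23]
4. n4.wid = -9  [A.val * -2 - 23]
5. n5.off = 6  [terminal]
6. n6.off = -6  [terminal]
7. n4.tag = false  [false]
8. n4.val = 27  [g₀.off * 3 + 9]
9. n4.off = -7  [g₀.off * 2 - 19]
10. n8.off = 16  [terminal]
11. n7.lab = 7  [g.off * 3 - 41]
12. n7.env = -8  [g.off - 24]
13. n9.idx = 3  [terminal]
14. n3.tag = 12  [S.val - 15]
15. n3.sig = false  [A.val == -6]
16. n3.ok = 12  [S.off + 19]
17. n2.tag = -5  [A₀.val * -2 + 27]
18. n2.sig = false  [A₁.sig == true]
19. n2.ok = 21  [21]
20. n10.wid = 6  [A.tag + 11]
21. n13.off = 22  [terminal]
22. n14.idx = 21  [terminal]
23. n12.key = -8  [g.off - 30]
24. n12.acc = 3  [c.idx + g.off - 40]
25. n12.lab = "ky"  ["ky"]
26. n15.off = 12  [terminal]
27. n11.key = -8  [g.off - 20]
28. n11.acc = 5  [g.off + D₁.acc - 10]
29. n11.lab = "kyy"  [D₁.lab ++ "y"]
30. n10.tag = true  [D.acc > 4]
31. n10.val = 16  [S.wid * 2 + 4]
32. n10.off = -9  [D.key - 1]
33. n1.sig = false  [A.sig == true]
34. n1.live = 21  [S.val + 5]
35. n0.tag = true  [true]
36. n0.val = 7  [S.wid + B.live - 21]
37. n0.off = 5  [B.live * -2 + 47]

21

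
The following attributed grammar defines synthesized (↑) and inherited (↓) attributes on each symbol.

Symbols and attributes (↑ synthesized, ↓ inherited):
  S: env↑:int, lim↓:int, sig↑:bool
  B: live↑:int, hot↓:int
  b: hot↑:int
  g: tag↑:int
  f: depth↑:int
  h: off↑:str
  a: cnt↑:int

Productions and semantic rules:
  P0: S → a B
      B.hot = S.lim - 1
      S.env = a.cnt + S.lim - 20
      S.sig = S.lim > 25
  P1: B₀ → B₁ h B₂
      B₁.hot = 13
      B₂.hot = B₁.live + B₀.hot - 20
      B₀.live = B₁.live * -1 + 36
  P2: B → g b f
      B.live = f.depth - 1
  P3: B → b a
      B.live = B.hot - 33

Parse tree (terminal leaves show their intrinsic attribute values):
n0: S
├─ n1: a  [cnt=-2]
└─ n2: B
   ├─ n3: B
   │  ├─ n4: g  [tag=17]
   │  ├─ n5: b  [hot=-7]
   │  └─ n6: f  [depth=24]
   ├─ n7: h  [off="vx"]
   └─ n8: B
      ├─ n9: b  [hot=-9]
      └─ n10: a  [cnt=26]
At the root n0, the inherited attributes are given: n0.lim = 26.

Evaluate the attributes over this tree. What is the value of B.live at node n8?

-5

1. n0.lim = 26  [given at root]
2. n1.cnt = -2  [terminal]
3. n2.hot = 25  [S.lim - 1]
4. n3.hot = 13  [13]
5. n4.tag = 17  [terminal]
6. n5.hot = -7  [terminal]
7. n6.depth = 24  [terminal]
8. n3.live = 23  [f.depth - 1]
9. n7.off = "vx"  [terminal]
10. n8.hot = 28  [B₁.live + B₀.hot - 20]
11. n9.hot = -9  [terminal]
12. n10.cnt = 26  [terminal]
13. n8.live = -5  [B.hot - 33]
14. n2.live = 13  [B₁.live * -1 + 36]
15. n0.env = 4  [a.cnt + S.lim - 20]
16. n0.sig = true  [S.lim > 25]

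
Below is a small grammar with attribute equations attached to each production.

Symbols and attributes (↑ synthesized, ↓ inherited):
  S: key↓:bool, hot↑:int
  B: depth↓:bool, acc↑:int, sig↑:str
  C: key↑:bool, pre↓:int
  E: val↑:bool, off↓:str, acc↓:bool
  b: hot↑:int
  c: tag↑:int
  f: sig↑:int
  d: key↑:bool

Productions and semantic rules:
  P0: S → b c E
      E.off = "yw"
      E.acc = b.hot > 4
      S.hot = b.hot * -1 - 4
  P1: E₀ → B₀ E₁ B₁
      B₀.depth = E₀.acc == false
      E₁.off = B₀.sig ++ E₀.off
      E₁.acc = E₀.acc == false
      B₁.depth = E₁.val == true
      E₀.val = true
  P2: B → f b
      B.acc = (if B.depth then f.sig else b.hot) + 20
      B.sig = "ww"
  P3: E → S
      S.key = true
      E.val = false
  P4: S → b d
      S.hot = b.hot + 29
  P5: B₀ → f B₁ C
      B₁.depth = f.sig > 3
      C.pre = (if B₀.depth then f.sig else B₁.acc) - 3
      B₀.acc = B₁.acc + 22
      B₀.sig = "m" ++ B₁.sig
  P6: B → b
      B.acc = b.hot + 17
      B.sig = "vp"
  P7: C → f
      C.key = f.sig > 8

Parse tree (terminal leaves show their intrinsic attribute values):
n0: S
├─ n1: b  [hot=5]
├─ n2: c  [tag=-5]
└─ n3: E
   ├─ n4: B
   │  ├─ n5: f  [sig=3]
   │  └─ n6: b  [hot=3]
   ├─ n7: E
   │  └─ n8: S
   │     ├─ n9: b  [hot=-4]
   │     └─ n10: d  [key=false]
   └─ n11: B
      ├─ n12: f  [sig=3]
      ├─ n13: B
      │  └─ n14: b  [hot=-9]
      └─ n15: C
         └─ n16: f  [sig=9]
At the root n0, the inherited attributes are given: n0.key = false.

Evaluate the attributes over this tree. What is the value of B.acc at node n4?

1. n0.key = false  [given at root]
2. n1.hot = 5  [terminal]
3. n2.tag = -5  [terminal]
4. n3.off = "yw"  ["yw"]
5. n3.acc = true  [b.hot > 4]
6. n4.depth = false  [E₀.acc == false]
7. n5.sig = 3  [terminal]
8. n6.hot = 3  [terminal]
9. n4.acc = 23  [(if B.depth then f.sig else b.hot) + 20]
10. n4.sig = "ww"  ["ww"]
11. n7.off = "wwyw"  [B₀.sig ++ E₀.off]
12. n7.acc = false  [E₀.acc == false]
13. n8.key = true  [true]
14. n9.hot = -4  [terminal]
15. n10.key = false  [terminal]
16. n8.hot = 25  [b.hot + 29]
17. n7.val = false  [false]
18. n11.depth = false  [E₁.val == true]
19. n12.sig = 3  [terminal]
20. n13.depth = false  [f.sig > 3]
21. n14.hot = -9  [terminal]
22. n13.acc = 8  [b.hot + 17]
23. n13.sig = "vp"  ["vp"]
24. n15.pre = 5  [(if B₀.depth then f.sig else B₁.acc) - 3]
25. n16.sig = 9  [terminal]
26. n15.key = true  [f.sig > 8]
27. n11.acc = 30  [B₁.acc + 22]
28. n11.sig = "mvp"  ["m" ++ B₁.sig]
29. n3.val = true  [true]
30. n0.hot = -9  [b.hot * -1 - 4]

23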